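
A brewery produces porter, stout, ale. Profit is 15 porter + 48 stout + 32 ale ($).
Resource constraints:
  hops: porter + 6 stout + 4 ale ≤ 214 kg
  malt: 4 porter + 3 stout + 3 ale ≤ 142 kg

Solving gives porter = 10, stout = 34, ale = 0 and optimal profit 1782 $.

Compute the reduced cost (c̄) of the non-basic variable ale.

At the optimum: hops uses 214 of 214 (binding); malt uses 142 of 142 (binding).
The binding rows give the dual system: 1·y_hops + 4·y_malt = 15 and 6·y_hops + 3·y_malt = 48.
Solving: y_hops = 7, y_malt = 2.
Reduced cost of ale: c₃ − yᵀa₃ = 32 − (7·4 + 2·3) = 32 − 34 = -2.

-2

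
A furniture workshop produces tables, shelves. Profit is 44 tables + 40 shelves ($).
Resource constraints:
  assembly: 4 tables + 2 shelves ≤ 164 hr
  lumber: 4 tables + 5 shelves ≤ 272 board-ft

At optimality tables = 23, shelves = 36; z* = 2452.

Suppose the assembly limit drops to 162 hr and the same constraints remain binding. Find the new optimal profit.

2442

At the optimum: assembly uses 164 of 164 (binding); lumber uses 272 of 272 (binding).
The binding rows give the dual system: 4·y_assembly + 4·y_lumber = 44 and 2·y_assembly + 5·y_lumber = 40.
Solving: y_assembly = 5, y_lumber = 6.
Δz = y_assembly·Δb = 5 × (-2) = -10, so new z* = 2452 − 10 = 2442.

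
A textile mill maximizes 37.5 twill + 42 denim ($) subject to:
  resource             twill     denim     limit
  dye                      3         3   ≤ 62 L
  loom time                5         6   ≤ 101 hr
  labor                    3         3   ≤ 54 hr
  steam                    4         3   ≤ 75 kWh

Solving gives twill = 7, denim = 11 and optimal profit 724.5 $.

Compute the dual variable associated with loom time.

Binding: loom time and labor. Non-binding: dye (8 unused), steam (14 unused).
Slack constraints have shadow price 0 (complementary slackness).
Dual feasibility on the basic columns requires 5·y_loom time + 3·y_labor = 37.5, 6·y_loom time + 3·y_labor = 42.
Solving: y_loom time = 4.5, y_labor = 5.
Shadow price of loom time = 4.5.

4.5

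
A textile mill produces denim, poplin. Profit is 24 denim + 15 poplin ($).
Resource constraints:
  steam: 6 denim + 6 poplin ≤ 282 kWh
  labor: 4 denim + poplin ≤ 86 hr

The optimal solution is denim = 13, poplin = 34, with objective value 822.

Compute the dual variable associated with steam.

2

Check each constraint at x*: steam 282/282 (tight); labor 86/86 (tight).
Dual feasibility on the basic columns requires 6·y_steam + 4·y_labor = 24, 6·y_steam + 1·y_labor = 15.
This yields shadow prices y_steam = 2, y_labor = 3.
Shadow price of steam = 2.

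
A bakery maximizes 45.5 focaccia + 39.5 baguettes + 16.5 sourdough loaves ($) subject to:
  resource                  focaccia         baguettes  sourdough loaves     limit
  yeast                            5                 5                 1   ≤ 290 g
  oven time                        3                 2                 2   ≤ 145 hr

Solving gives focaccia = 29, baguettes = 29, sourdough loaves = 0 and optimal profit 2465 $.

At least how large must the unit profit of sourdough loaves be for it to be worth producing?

17.5

Both yeast and oven time are binding at x*.
From A_Bᵀ y = c: 5·y_yeast + 3·y_oven time = 45.5; 5·y_yeast + 2·y_oven time = 39.5.
This yields shadow prices y_yeast = 5.5, y_oven time = 6.
sourdough loaves enters the basis when its profit ≥ yᵀa₃ = 5.5·1 + 6·2 = 17.5.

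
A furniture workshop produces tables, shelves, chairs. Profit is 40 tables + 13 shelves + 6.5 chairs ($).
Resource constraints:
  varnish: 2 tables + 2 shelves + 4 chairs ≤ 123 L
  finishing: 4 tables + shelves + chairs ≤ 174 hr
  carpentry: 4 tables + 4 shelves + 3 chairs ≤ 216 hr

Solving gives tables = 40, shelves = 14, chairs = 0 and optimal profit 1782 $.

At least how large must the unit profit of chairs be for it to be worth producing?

12

At the optimum: varnish uses 108 of 123 (slack = 15); finishing uses 174 of 174 (binding); carpentry uses 216 of 216 (binding).
By complementary slackness, y = 0 for the non-binding constraint.
The binding rows give the dual system: 4·y_finishing + 4·y_carpentry = 40 and 1·y_finishing + 4·y_carpentry = 13.
This yields shadow prices y_finishing = 9, y_carpentry = 1.
chairs enters the basis when its profit ≥ yᵀa₃ = 9·1 + 1·3 = 12.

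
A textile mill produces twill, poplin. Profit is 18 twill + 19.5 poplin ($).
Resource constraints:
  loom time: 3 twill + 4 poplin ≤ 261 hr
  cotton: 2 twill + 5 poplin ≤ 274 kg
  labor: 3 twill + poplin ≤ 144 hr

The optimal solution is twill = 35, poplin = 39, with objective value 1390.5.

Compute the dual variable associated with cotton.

Check each constraint at x*: loom time 261/261 (tight); cotton 265/274 (slack 9); labor 144/144 (tight).
Slack constraints have shadow price 0 (complementary slackness).
From A_Bᵀ y = c: 3·y_loom time + 3·y_labor = 18; 4·y_loom time + 1·y_labor = 19.5.
→ y_loom time = 4.5 and y_labor = 1.5.
Shadow price of cotton = 0.

0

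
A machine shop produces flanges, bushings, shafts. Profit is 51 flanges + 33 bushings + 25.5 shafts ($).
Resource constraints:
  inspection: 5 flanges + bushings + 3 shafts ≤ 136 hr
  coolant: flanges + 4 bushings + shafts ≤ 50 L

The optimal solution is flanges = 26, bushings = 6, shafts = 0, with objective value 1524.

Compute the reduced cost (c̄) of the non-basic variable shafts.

Check each constraint at x*: inspection 136/136 (tight); coolant 50/50 (tight).
Dual feasibility on the basic columns requires 5·y_inspection + 1·y_coolant = 51, 1·y_inspection + 4·y_coolant = 33.
This yields shadow prices y_inspection = 9, y_coolant = 6.
Reduced cost of shafts: c₃ − yᵀa₃ = 25.5 − (9·3 + 6·1) = 25.5 − 33 = -7.5.

-7.5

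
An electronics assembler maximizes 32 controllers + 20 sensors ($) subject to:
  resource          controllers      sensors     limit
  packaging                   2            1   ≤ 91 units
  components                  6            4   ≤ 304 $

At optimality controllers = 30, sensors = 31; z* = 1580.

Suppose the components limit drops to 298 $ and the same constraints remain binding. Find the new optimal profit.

1556

Both packaging and components are binding at x*.
From A_Bᵀ y = c: 2·y_packaging + 6·y_components = 32; 1·y_packaging + 4·y_components = 20.
Solving: y_packaging = 4, y_components = 4.
Δz = y_components·Δb = 4 × (-6) = -24, so new z* = 1580 − 24 = 1556.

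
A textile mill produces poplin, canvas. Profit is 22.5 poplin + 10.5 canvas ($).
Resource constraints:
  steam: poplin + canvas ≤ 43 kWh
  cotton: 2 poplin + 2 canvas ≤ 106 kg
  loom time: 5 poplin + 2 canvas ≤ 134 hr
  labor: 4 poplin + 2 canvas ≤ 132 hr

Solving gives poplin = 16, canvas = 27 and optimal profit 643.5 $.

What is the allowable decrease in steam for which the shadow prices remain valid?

16.2

Binding constraints: steam, loom time. The basis is B = [[1,1],[5,2]] with det -3.
Per unit decrease in steam, x* moves by d = (0.6667, -1.6667).
The basis stays optimal until canvas reaches 0; allowable decrease = 16.2 kWh.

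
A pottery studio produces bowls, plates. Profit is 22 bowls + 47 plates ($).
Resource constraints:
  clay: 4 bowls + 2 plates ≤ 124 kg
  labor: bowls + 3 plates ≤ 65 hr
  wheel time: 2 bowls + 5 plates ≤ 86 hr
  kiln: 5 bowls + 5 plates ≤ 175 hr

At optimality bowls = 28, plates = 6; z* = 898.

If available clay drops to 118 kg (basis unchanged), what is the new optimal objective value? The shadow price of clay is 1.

Δb = -6, so new z* = 898 + (1)·(-6) = 898 − 6 = 892.

892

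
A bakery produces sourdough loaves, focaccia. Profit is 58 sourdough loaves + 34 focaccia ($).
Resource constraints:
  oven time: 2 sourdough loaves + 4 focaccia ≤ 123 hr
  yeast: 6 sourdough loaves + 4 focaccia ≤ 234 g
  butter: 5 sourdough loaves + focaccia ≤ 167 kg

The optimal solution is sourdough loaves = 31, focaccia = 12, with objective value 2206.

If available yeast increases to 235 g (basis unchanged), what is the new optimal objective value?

2214

Binding: yeast and butter. Non-binding: oven time (13 unused).
By complementary slackness, y = 0 for the non-binding constraint.
Dual feasibility on the basic columns requires 6·y_yeast + 5·y_butter = 58, 4·y_yeast + 1·y_butter = 34.
This yields shadow prices y_yeast = 8, y_butter = 2.
Δz = y_yeast·Δb = 8 × (1) = 8, so new z* = 2206 + 8 = 2214.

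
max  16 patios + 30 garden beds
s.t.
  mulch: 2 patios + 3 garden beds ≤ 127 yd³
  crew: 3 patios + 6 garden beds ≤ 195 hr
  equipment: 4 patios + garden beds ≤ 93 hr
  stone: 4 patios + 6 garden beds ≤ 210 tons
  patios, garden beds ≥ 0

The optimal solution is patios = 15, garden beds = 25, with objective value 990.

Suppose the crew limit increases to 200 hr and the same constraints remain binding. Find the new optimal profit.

Binding: crew and stone. Non-binding: mulch (22 unused), equipment (8 unused).
Since mulch, equipment are not tight, their duals are 0.
Dual feasibility on the basic columns requires 3·y_crew + 4·y_stone = 16, 6·y_crew + 6·y_stone = 30.
Solving: y_crew = 4, y_stone = 1.
Δz = y_crew·Δb = 4 × (5) = 20, so new z* = 990 + 20 = 1010.

1010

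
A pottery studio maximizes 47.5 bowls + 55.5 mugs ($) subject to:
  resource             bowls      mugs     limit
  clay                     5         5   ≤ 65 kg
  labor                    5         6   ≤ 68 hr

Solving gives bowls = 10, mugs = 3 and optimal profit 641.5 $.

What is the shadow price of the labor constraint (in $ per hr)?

Both clay and labor are binding at x*.
From A_Bᵀ y = c: 5·y_clay + 5·y_labor = 47.5; 5·y_clay + 6·y_labor = 55.5.
Solving: y_clay = 1.5, y_labor = 8.
Shadow price of labor = 8.

8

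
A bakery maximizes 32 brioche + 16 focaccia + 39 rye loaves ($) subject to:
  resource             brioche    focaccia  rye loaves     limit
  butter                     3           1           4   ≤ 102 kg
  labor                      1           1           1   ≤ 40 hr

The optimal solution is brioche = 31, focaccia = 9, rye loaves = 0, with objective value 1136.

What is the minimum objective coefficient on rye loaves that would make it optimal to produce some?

40

Both butter and labor are binding at x*.
From A_Bᵀ y = c: 3·y_butter + 1·y_labor = 32; 1·y_butter + 1·y_labor = 16.
→ y_butter = 8 and y_labor = 8.
rye loaves enters the basis when its profit ≥ yᵀa₃ = 8·4 + 8·1 = 40.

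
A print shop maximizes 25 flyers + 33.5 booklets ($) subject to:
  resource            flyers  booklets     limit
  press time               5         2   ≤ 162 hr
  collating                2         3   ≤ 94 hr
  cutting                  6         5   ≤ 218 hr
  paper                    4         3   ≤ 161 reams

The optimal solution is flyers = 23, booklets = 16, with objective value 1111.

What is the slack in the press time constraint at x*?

press time used = 5·23 + 2·16 = 147; slack = 162 − 147 = 15.

15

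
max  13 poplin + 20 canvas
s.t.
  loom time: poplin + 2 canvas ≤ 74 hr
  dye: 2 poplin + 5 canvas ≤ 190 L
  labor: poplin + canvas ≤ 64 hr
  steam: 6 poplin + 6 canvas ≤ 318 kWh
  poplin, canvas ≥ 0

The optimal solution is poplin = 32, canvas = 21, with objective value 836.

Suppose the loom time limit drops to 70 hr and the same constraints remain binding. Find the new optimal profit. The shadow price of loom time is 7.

Δb = -4, so new z* = 836 + (7)·(-4) = 836 − 28 = 808.

808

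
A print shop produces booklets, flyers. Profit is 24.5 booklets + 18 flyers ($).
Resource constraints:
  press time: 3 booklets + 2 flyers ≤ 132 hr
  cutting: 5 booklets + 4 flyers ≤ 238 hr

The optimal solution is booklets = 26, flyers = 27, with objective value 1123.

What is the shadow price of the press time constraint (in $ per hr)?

4

Check each constraint at x*: press time 132/132 (tight); cutting 238/238 (tight).
The binding rows give the dual system: 3·y_press time + 5·y_cutting = 24.5 and 2·y_press time + 4·y_cutting = 18.
This yields shadow prices y_press time = 4, y_cutting = 2.5.
Shadow price of press time = 4.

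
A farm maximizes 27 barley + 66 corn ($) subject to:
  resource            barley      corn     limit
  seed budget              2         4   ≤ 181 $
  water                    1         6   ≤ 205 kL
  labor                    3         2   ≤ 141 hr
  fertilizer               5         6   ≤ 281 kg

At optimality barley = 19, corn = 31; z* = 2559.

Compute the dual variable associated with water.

7

Check each constraint at x*: seed budget 162/181 (slack 19); water 205/205 (tight); labor 119/141 (slack 22); fertilizer 281/281 (tight).
Slack constraints have shadow price 0 (complementary slackness).
Dual feasibility on the basic columns requires 1·y_water + 5·y_fertilizer = 27, 6·y_water + 6·y_fertilizer = 66.
This yields shadow prices y_water = 7, y_fertilizer = 4.
Shadow price of water = 7.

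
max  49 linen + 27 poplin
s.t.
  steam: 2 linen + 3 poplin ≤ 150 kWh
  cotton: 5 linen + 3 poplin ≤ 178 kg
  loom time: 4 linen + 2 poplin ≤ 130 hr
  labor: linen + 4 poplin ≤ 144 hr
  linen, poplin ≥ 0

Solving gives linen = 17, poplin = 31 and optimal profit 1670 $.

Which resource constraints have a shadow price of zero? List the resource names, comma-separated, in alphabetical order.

labor, steam

steam: 127/150 (slack 23)
cotton: 178/178 (binding)
loom time: 130/130 (binding)
labor: 141/144 (slack 3)
By complementary slackness, a constraint with positive slack has shadow price 0 → labor, steam.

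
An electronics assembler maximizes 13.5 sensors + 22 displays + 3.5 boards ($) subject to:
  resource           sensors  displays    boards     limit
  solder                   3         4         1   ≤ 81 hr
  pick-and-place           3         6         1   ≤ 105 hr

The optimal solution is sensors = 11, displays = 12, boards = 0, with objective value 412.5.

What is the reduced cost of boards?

Check each constraint at x*: solder 81/81 (tight); pick-and-place 105/105 (tight).
The binding rows give the dual system: 3·y_solder + 3·y_pick-and-place = 13.5 and 4·y_solder + 6·y_pick-and-place = 22.
Solving: y_solder = 2.5, y_pick-and-place = 2.
Reduced cost of boards: c₃ − yᵀa₃ = 3.5 − (2.5·1 + 2·1) = 3.5 − 4.5 = -1.

-1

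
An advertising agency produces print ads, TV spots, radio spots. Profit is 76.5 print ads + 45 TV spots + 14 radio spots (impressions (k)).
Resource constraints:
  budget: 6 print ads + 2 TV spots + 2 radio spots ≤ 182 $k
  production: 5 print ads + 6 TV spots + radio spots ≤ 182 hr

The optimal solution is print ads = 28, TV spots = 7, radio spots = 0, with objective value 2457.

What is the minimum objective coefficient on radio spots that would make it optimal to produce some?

Check each constraint at x*: budget 182/182 (tight); production 182/182 (tight).
From A_Bᵀ y = c: 6·y_budget + 5·y_production = 76.5; 2·y_budget + 6·y_production = 45.
Solving: y_budget = 9, y_production = 4.5.
radio spots enters the basis when its profit ≥ yᵀa₃ = 9·2 + 4.5·1 = 22.5.

22.5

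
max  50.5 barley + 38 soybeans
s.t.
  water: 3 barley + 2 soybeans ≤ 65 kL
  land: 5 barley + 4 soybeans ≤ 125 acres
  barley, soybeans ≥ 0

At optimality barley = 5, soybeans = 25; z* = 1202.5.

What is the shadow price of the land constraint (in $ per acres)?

6.5

Both water and land are binding at x*.
From A_Bᵀ y = c: 3·y_water + 5·y_land = 50.5; 2·y_water + 4·y_land = 38.
Solving: y_water = 6, y_land = 6.5.
Shadow price of land = 6.5.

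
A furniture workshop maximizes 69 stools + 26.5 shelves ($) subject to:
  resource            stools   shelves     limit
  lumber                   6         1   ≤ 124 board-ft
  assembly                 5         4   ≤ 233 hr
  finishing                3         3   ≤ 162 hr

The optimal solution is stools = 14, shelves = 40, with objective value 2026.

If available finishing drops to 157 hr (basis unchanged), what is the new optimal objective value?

1996

Check each constraint at x*: lumber 124/124 (tight); assembly 230/233 (slack 3); finishing 162/162 (tight).
Since assembly is not tight, its dual is 0.
From A_Bᵀ y = c: 6·y_lumber + 3·y_finishing = 69; 1·y_lumber + 3·y_finishing = 26.5.
Solving: y_lumber = 8.5, y_finishing = 6.
Δz = y_finishing·Δb = 6 × (-5) = -30, so new z* = 2026 − 30 = 1996.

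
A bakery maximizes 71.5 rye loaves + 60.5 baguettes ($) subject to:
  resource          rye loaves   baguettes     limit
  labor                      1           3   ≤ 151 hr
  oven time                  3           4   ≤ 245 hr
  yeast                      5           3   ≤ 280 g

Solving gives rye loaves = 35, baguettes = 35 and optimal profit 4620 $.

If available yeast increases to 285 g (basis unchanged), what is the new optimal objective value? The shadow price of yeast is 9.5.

Δb = 5, so new z* = 4620 + (9.5)·(5) = 4620 + 47.5 = 4667.5.

4667.5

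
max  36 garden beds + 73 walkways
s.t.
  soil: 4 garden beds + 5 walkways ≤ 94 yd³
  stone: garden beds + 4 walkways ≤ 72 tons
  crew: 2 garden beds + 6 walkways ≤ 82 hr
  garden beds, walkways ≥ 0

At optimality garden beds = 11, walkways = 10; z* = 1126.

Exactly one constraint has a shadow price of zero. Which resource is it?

stone

soil: 94/94 (binding)
stone: 51/72 (slack 21)
crew: 82/82 (binding)
By complementary slackness, a constraint with positive slack has shadow price 0 → stone.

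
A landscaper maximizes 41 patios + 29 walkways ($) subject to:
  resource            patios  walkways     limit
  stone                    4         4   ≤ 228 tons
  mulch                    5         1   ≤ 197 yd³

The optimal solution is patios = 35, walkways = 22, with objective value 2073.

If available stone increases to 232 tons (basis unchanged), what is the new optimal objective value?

2099

At the optimum: stone uses 228 of 228 (binding); mulch uses 197 of 197 (binding).
From A_Bᵀ y = c: 4·y_stone + 5·y_mulch = 41; 4·y_stone + 1·y_mulch = 29.
This yields shadow prices y_stone = 6.5, y_mulch = 3.
Δz = y_stone·Δb = 6.5 × (4) = 26, so new z* = 2073 + 26 = 2099.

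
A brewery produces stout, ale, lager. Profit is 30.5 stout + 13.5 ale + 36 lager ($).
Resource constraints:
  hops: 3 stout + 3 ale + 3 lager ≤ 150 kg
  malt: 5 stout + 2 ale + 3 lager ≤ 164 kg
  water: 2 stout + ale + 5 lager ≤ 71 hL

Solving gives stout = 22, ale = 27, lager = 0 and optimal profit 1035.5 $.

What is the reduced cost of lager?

Binding: malt and water. Non-binding: hops (3 unused).
By complementary slackness, y = 0 for the non-binding constraint.
The binding rows give the dual system: 5·y_malt + 2·y_water = 30.5 and 2·y_malt + 1·y_water = 13.5.
Solving: y_malt = 3.5, y_water = 6.5.
Reduced cost of lager: c₃ − yᵀa₃ = 36 − (3.5·3 + 6.5·5) = 36 − 43 = -7.

-7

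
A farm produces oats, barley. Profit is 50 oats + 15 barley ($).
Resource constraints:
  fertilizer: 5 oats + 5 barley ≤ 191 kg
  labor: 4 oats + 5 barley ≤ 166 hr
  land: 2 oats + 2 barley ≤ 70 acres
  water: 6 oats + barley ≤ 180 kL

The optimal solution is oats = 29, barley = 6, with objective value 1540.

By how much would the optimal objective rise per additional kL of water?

7

At the optimum: fertilizer uses 175 of 191 (slack = 16); labor uses 146 of 166 (slack = 20); land uses 70 of 70 (binding); water uses 180 of 180 (binding).
By complementary slackness, y = 0 for the non-binding constraints.
From A_Bᵀ y = c: 2·y_land + 6·y_water = 50; 2·y_land + 1·y_water = 15.
Solving: y_land = 4, y_water = 7.
Shadow price of water = 7.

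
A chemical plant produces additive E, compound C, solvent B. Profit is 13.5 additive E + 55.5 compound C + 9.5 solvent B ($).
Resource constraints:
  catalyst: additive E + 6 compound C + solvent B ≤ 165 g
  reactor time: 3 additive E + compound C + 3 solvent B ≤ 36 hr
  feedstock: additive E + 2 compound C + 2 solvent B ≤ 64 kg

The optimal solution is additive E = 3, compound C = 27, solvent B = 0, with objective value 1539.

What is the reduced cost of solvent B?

-4

Binding: catalyst and reactor time. Non-binding: feedstock (7 unused).
By complementary slackness, y = 0 for the non-binding constraint.
From A_Bᵀ y = c: 1·y_catalyst + 3·y_reactor time = 13.5; 6·y_catalyst + 1·y_reactor time = 55.5.
Solving: y_catalyst = 9, y_reactor time = 1.5.
Reduced cost of solvent B: c₃ − yᵀa₃ = 9.5 − (9·1 + 1.5·3) = 9.5 − 13.5 = -4.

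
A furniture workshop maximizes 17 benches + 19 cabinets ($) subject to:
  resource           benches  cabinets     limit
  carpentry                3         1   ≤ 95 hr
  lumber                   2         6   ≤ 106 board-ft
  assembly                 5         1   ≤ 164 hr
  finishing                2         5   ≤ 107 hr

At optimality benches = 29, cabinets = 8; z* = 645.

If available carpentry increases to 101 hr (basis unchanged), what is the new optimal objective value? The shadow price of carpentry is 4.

Δb = 6, so new z* = 645 + (4)·(6) = 645 + 24 = 669.

669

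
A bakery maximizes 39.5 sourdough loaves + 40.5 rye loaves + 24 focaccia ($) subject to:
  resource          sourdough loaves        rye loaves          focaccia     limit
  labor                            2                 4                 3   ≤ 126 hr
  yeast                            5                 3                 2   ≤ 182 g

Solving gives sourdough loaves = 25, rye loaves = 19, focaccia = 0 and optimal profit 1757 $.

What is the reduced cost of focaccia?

Check each constraint at x*: labor 126/126 (tight); yeast 182/182 (tight).
Dual feasibility on the basic columns requires 2·y_labor + 5·y_yeast = 39.5, 4·y_labor + 3·y_yeast = 40.5.
→ y_labor = 6 and y_yeast = 5.5.
Reduced cost of focaccia: c₃ − yᵀa₃ = 24 − (6·3 + 5.5·2) = 24 − 29 = -5.

-5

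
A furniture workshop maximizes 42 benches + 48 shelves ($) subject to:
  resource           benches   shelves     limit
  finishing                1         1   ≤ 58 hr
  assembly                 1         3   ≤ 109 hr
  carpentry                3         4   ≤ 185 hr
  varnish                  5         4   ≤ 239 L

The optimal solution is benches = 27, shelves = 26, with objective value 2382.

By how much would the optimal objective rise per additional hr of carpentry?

Check each constraint at x*: finishing 53/58 (slack 5); assembly 105/109 (slack 4); carpentry 185/185 (tight); varnish 239/239 (tight).
Slack constraints have shadow price 0 (complementary slackness).
From A_Bᵀ y = c: 3·y_carpentry + 5·y_varnish = 42; 4·y_carpentry + 4·y_varnish = 48.
→ y_carpentry = 9 and y_varnish = 3.
Shadow price of carpentry = 9.

9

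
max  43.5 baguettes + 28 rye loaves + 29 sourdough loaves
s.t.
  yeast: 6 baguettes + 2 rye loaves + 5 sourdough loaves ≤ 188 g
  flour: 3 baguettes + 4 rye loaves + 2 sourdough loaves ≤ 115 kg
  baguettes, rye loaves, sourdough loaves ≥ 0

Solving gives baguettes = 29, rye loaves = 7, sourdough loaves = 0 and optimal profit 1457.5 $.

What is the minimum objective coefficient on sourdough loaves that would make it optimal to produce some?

Check each constraint at x*: yeast 188/188 (tight); flour 115/115 (tight).
Dual feasibility on the basic columns requires 6·y_yeast + 3·y_flour = 43.5, 2·y_yeast + 4·y_flour = 28.
→ y_yeast = 5 and y_flour = 4.5.
sourdough loaves enters the basis when its profit ≥ yᵀa₃ = 5·5 + 4.5·2 = 34.

34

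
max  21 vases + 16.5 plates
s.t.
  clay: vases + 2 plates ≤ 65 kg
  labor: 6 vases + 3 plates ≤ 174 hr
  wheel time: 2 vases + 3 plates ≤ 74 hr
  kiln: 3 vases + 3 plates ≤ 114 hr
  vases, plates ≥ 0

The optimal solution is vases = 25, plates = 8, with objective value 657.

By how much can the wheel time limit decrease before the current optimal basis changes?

16

Binding constraints: labor, wheel time. The basis is B = [[6,3],[2,3]] with det 12.
Per unit decrease in wheel time, x* moves by d = (0.25, -0.5).
The basis stays optimal until plates reaches 0; allowable decrease = 16 hr.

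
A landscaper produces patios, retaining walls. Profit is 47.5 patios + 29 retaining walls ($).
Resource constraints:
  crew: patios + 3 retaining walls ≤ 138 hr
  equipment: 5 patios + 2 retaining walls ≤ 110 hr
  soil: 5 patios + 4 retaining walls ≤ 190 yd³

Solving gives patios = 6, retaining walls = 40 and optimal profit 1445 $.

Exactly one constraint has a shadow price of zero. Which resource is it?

crew: 126/138 (slack 12)
equipment: 110/110 (binding)
soil: 190/190 (binding)
By complementary slackness, a constraint with positive slack has shadow price 0 → crew.

crew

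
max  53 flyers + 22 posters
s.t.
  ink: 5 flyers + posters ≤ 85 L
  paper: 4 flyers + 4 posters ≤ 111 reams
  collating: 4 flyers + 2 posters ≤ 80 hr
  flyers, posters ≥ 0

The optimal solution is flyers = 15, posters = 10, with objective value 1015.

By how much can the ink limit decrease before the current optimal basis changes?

Binding constraints: ink, collating. The basis is B = [[5,1],[4,2]] with det 6.
Per unit decrease in ink, x* moves by d = (-0.3333, 0.6667).
The basis stays optimal until paper becomes binding; allowable decrease = 8.25 L.

8.25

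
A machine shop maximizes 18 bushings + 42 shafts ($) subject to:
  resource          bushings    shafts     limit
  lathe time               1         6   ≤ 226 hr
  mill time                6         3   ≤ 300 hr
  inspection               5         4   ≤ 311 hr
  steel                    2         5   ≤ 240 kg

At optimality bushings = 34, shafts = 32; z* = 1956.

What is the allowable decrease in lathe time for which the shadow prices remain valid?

176

Binding constraints: lathe time, mill time. The basis is B = [[1,6],[6,3]] with det -33.
Per unit decrease in lathe time, x* moves by d = (0.0909, -0.1818).
The basis stays optimal until shafts reaches 0; allowable decrease = 176 hr.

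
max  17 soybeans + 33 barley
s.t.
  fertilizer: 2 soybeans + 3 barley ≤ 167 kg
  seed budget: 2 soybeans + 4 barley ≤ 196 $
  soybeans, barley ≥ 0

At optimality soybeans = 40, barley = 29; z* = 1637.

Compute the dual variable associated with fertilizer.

At the optimum: fertilizer uses 167 of 167 (binding); seed budget uses 196 of 196 (binding).
From A_Bᵀ y = c: 2·y_fertilizer + 2·y_seed budget = 17; 3·y_fertilizer + 4·y_seed budget = 33.
→ y_fertilizer = 1 and y_seed budget = 7.5.
Shadow price of fertilizer = 1.

1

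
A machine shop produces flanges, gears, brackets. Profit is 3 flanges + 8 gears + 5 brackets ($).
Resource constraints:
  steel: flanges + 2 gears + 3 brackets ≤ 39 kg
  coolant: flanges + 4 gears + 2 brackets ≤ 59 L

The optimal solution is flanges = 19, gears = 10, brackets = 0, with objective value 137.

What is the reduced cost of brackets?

-3

At the optimum: steel uses 39 of 39 (binding); coolant uses 59 of 59 (binding).
From A_Bᵀ y = c: 1·y_steel + 1·y_coolant = 3; 2·y_steel + 4·y_coolant = 8.
Solving: y_steel = 2, y_coolant = 1.
Reduced cost of brackets: c₃ − yᵀa₃ = 5 − (2·3 + 1·2) = 5 − 8 = -3.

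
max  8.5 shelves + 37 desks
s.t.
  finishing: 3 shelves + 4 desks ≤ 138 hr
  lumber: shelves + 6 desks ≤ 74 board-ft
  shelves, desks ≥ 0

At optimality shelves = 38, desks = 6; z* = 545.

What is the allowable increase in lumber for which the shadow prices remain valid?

133

Binding constraints: finishing, lumber. The basis is B = [[3,4],[1,6]] with det 14.
Per unit increase in lumber, x* moves by d = (-0.2857, 0.2143).
The basis stays optimal until shelves reaches 0; allowable increase = 133 board-ft.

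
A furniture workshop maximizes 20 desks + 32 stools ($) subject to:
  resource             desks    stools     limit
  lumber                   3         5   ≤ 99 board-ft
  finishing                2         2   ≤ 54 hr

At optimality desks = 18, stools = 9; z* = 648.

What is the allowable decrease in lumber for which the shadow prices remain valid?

18

Binding constraints: lumber, finishing. The basis is B = [[3,5],[2,2]] with det -4.
Per unit decrease in lumber, x* moves by d = (0.5, -0.5).
The basis stays optimal until stools reaches 0; allowable decrease = 18 board-ft.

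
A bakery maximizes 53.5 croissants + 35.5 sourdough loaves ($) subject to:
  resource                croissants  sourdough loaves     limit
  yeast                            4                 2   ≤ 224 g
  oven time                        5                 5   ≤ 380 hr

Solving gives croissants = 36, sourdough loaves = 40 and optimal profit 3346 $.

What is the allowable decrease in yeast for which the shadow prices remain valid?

72

Binding constraints: yeast, oven time. The basis is B = [[4,2],[5,5]] with det 10.
Per unit decrease in yeast, x* moves by d = (-0.5, 0.5).
The basis stays optimal until croissants reaches 0; allowable decrease = 72 g.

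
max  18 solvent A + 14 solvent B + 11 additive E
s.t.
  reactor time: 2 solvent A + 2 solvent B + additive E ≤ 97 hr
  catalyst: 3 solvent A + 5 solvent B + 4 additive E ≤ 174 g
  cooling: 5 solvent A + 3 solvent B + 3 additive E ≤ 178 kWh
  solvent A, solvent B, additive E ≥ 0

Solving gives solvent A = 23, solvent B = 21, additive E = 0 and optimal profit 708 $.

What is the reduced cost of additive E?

At the optimum: reactor time uses 88 of 97 (slack = 9); catalyst uses 174 of 174 (binding); cooling uses 178 of 178 (binding).
Since reactor time is not tight, its dual is 0.
Dual feasibility on the basic columns requires 3·y_catalyst + 5·y_cooling = 18, 5·y_catalyst + 3·y_cooling = 14.
This yields shadow prices y_catalyst = 1, y_cooling = 3.
Reduced cost of additive E: c₃ − yᵀa₃ = 11 − (1·4 + 3·3) = 11 − 13 = -2.

-2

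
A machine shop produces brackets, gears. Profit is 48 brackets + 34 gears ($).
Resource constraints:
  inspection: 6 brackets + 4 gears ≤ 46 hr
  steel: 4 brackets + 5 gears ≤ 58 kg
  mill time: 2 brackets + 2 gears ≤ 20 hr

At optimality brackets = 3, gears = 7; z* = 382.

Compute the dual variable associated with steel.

0

At the optimum: inspection uses 46 of 46 (binding); steel uses 47 of 58 (slack = 11); mill time uses 20 of 20 (binding).
By complementary slackness, y = 0 for the non-binding constraint.
From A_Bᵀ y = c: 6·y_inspection + 2·y_mill time = 48; 4·y_inspection + 2·y_mill time = 34.
Solving: y_inspection = 7, y_mill time = 3.
Shadow price of steel = 0.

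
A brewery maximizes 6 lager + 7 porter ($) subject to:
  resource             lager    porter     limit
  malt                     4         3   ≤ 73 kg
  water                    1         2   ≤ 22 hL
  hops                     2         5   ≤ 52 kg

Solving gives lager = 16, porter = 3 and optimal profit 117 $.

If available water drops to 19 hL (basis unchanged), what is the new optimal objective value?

At the optimum: malt uses 73 of 73 (binding); water uses 22 of 22 (binding); hops uses 47 of 52 (slack = 5).
By complementary slackness, y = 0 for the non-binding constraint.
The binding rows give the dual system: 4·y_malt + 1·y_water = 6 and 3·y_malt + 2·y_water = 7.
→ y_malt = 1 and y_water = 2.
Δz = y_water·Δb = 2 × (-3) = -6, so new z* = 117 − 6 = 111.

111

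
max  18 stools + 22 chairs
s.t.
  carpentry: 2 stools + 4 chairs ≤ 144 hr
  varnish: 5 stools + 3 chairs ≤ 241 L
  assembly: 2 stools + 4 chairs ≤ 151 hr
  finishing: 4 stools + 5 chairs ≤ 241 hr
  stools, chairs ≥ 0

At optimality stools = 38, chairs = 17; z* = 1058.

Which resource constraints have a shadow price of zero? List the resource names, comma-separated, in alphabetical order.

assembly, finishing

carpentry: 144/144 (binding)
varnish: 241/241 (binding)
assembly: 144/151 (slack 7)
finishing: 237/241 (slack 4)
By complementary slackness, a constraint with positive slack has shadow price 0 → assembly, finishing.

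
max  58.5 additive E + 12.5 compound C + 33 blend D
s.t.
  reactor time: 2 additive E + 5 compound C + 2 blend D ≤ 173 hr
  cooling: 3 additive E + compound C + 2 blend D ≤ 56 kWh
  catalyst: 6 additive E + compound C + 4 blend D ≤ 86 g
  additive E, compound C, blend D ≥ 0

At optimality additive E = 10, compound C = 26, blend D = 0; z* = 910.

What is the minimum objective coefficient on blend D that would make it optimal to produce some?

39

Check each constraint at x*: reactor time 150/173 (slack 23); cooling 56/56 (tight); catalyst 86/86 (tight).
Slack constraints have shadow price 0 (complementary slackness).
The binding rows give the dual system: 3·y_cooling + 6·y_catalyst = 58.5 and 1·y_cooling + 1·y_catalyst = 12.5.
Solving: y_cooling = 5.5, y_catalyst = 7.
blend D enters the basis when its profit ≥ yᵀa₃ = 5.5·2 + 7·4 = 39.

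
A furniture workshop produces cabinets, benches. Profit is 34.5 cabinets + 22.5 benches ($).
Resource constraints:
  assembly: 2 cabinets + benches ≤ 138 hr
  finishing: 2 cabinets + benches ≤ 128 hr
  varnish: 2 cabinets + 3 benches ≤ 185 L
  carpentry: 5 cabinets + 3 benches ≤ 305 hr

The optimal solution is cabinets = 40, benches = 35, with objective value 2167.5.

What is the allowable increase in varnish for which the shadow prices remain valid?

Binding constraints: varnish, carpentry. The basis is B = [[2,3],[5,3]] with det -9.
Per unit increase in varnish, x* moves by d = (-0.3333, 0.5556).
The basis stays optimal until cabinets reaches 0; allowable increase = 120 L.

120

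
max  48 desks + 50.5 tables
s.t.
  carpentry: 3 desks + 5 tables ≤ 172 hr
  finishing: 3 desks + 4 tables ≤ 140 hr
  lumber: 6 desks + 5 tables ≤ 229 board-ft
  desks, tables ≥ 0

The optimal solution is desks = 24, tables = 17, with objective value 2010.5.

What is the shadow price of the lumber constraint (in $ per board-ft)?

Check each constraint at x*: carpentry 157/172 (slack 15); finishing 140/140 (tight); lumber 229/229 (tight).
Since carpentry is not tight, its dual is 0.
Dual feasibility on the basic columns requires 3·y_finishing + 6·y_lumber = 48, 4·y_finishing + 5·y_lumber = 50.5.
Solving: y_finishing = 7, y_lumber = 4.5.
Shadow price of lumber = 4.5.

4.5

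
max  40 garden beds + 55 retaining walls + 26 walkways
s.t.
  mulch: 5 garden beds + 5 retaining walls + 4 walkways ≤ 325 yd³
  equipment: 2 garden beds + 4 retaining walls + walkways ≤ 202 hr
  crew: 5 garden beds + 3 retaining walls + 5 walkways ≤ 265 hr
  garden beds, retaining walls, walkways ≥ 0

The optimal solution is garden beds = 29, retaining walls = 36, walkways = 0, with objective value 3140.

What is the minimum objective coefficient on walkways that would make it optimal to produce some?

Check each constraint at x*: mulch 325/325 (tight); equipment 202/202 (tight); crew 253/265 (slack 12).
Slack constraints have shadow price 0 (complementary slackness).
From A_Bᵀ y = c: 5·y_mulch + 2·y_equipment = 40; 5·y_mulch + 4·y_equipment = 55.
→ y_mulch = 5 and y_equipment = 7.5.
walkways enters the basis when its profit ≥ yᵀa₃ = 5·4 + 7.5·1 = 27.5.

27.5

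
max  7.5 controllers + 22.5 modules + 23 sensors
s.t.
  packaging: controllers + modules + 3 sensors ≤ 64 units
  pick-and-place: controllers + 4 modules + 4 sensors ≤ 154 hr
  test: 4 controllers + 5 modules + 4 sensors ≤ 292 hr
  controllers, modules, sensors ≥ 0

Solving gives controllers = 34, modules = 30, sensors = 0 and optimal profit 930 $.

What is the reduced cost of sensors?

Check each constraint at x*: packaging 64/64 (tight); pick-and-place 154/154 (tight); test 286/292 (slack 6).
Since test is not tight, its dual is 0.
From A_Bᵀ y = c: 1·y_packaging + 1·y_pick-and-place = 7.5; 1·y_packaging + 4·y_pick-and-place = 22.5.
Solving: y_packaging = 2.5, y_pick-and-place = 5.
Reduced cost of sensors: c₃ − yᵀa₃ = 23 − (2.5·3 + 5·4) = 23 − 27.5 = -4.5.

-4.5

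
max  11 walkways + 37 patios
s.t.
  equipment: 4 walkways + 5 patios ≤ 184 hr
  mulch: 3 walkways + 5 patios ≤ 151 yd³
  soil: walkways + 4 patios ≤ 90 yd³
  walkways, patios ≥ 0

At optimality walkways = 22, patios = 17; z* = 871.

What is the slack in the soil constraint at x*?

soil used = 1·22 + 4·17 = 90; slack = 90 − 90 = 0.

0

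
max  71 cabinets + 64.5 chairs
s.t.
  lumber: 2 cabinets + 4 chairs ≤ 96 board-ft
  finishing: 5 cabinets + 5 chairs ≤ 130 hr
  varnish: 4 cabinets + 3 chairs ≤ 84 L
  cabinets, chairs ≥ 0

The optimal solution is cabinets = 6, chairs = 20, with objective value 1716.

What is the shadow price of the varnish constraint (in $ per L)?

At the optimum: lumber uses 92 of 96 (slack = 4); finishing uses 130 of 130 (binding); varnish uses 84 of 84 (binding).
Slack constraints have shadow price 0 (complementary slackness).
The binding rows give the dual system: 5·y_finishing + 4·y_varnish = 71 and 5·y_finishing + 3·y_varnish = 64.5.
→ y_finishing = 9 and y_varnish = 6.5.
Shadow price of varnish = 6.5.

6.5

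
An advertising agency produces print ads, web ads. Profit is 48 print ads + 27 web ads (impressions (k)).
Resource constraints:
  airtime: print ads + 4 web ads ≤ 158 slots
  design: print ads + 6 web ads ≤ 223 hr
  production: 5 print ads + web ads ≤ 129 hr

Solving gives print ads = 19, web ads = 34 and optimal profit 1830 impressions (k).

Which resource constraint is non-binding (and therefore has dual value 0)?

airtime: 155/158 (slack 3)
design: 223/223 (binding)
production: 129/129 (binding)
By complementary slackness, a constraint with positive slack has shadow price 0 → airtime.

airtime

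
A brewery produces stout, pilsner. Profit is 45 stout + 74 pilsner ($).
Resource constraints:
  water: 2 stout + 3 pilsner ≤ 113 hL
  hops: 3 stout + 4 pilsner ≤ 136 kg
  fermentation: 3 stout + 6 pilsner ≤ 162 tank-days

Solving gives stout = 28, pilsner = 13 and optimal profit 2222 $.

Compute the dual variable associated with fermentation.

Check each constraint at x*: water 95/113 (slack 18); hops 136/136 (tight); fermentation 162/162 (tight).
Since water is not tight, its dual is 0.
The binding rows give the dual system: 3·y_hops + 3·y_fermentation = 45 and 4·y_hops + 6·y_fermentation = 74.
→ y_hops = 8 and y_fermentation = 7.
Shadow price of fermentation = 7.

7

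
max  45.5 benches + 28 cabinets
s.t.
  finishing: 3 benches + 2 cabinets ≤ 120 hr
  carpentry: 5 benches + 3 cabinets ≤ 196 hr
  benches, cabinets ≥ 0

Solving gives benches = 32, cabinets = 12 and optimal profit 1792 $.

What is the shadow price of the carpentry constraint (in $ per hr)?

7

Check each constraint at x*: finishing 120/120 (tight); carpentry 196/196 (tight).
Dual feasibility on the basic columns requires 3·y_finishing + 5·y_carpentry = 45.5, 2·y_finishing + 3·y_carpentry = 28.
Solving: y_finishing = 3.5, y_carpentry = 7.
Shadow price of carpentry = 7.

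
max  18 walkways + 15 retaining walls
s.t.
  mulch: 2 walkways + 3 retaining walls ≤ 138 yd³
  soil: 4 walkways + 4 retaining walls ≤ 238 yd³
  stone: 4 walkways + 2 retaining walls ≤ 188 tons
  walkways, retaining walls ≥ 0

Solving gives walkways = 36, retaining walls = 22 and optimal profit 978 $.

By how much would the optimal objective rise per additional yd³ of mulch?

Binding: mulch and stone. Non-binding: soil (6 unused).
By complementary slackness, y = 0 for the non-binding constraint.
Dual feasibility on the basic columns requires 2·y_mulch + 4·y_stone = 18, 3·y_mulch + 2·y_stone = 15.
Solving: y_mulch = 3, y_stone = 3.
Shadow price of mulch = 3.

3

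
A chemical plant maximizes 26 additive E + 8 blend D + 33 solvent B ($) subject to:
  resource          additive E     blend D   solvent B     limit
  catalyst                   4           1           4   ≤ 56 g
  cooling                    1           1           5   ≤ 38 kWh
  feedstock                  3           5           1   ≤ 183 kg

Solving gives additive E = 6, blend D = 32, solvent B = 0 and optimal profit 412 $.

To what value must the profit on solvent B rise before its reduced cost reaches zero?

At the optimum: catalyst uses 56 of 56 (binding); cooling uses 38 of 38 (binding); feedstock uses 178 of 183 (slack = 5).
By complementary slackness, y = 0 for the non-binding constraint.
From A_Bᵀ y = c: 4·y_catalyst + 1·y_cooling = 26; 1·y_catalyst + 1·y_cooling = 8.
Solving: y_catalyst = 6, y_cooling = 2.
solvent B enters the basis when its profit ≥ yᵀa₃ = 6·4 + 2·5 = 34.

34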